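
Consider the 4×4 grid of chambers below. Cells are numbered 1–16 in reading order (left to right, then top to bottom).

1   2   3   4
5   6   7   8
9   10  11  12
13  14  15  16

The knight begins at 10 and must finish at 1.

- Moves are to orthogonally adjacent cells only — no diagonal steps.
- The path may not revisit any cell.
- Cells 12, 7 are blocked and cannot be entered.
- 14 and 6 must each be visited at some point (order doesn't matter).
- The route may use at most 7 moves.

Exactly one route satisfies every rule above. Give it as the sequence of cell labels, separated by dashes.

10 - 14 - 13 - 9 - 5 - 6 - 2 - 1

The budget equals the shortest possible length, so every move has to be on a shortest route through the required cells.
Route from 10: down to 14, left to 13, 2× up (reaching 5), right to 6, up to 2, left to 1 — 7 moves in all.
Check: all required cells visited; 7 ≤ 7 moves.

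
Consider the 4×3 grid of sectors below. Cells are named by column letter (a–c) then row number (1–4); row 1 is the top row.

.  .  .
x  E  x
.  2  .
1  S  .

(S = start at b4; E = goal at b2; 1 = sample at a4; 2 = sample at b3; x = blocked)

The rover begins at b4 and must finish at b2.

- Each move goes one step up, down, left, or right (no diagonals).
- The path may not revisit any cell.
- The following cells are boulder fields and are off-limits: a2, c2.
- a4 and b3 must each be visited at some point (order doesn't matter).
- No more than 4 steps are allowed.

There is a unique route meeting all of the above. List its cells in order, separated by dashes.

The 4-move cap with required stops at a4, b3 leaves no slack for detours.
Route from b4: left 1 to a4, up 1 to a3, right 1 to b3, up 1 to b2 — 4 moves in all.
Check: all required cells visited; 4 ≤ 4 moves.

b4 - a4 - a3 - b3 - b2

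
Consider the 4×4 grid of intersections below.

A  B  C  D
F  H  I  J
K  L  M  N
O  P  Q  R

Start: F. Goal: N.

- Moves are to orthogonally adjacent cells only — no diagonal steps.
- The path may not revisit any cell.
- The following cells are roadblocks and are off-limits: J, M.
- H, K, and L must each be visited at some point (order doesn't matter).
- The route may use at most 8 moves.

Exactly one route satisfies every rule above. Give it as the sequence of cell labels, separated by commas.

F, H, L, K, O, P, Q, R, N

The budget equals the shortest possible length, so every move has to be on a shortest route through the required cells.
Route from F: right 1 to H, down 1 to L, left 1 to K, down 1 to O, right 3 to R, up 1 to N — 8 moves in all.
Check: all required cells visited; 8 ≤ 8 moves.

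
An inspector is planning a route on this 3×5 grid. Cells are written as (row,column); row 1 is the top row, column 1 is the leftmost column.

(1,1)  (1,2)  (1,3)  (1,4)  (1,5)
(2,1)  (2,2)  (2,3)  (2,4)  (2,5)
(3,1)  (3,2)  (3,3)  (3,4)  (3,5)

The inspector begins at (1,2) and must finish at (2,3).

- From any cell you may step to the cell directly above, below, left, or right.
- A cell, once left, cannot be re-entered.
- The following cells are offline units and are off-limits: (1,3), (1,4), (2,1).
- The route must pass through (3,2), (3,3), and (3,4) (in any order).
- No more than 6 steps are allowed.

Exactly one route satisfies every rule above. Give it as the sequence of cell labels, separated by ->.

(1,2) -> (2,2) -> (3,2) -> (3,3) -> (3,4) -> (2,4) -> (2,3)

Any route must reach (3,2), (3,3), and (3,4) and still end at (2,3) within 6 moves, so the order of the required stops is forced.
Route from (1,2): 2× down (reaching (3,2)), 2× right (reaching (3,4)), up to (2,4), left to (2,3) — 6 moves in all.
Check: all required cells visited; 6 ≤ 6 moves.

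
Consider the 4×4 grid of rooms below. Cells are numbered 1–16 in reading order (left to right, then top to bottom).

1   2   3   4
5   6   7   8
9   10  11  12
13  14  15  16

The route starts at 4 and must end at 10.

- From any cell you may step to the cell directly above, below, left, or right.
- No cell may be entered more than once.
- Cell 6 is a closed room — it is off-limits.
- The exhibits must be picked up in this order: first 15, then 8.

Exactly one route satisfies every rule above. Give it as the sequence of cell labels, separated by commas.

4, 3, 2, 1, 5, 9, 13, 14, 15, 16, 12, 8, 7, 11, 10

The waypoints must appear in the order 15, 8, with no cell reused.
Route from 4: left 3 to 1, down 3 to 13, right 3 to 16, up 2 to 8, left 1 to 7, down 1 to 11, left 1 to 10 — 14 moves in all.
Check: order respected (15 at step 8, 8 at step 11).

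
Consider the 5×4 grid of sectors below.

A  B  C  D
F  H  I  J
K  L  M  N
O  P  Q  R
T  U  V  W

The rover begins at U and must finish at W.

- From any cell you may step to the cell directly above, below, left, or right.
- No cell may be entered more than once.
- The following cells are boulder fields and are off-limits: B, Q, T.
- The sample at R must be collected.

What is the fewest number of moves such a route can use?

Any route passes through R somewhere between U and W. Summing Manhattan distances along the two legs (U → R → W) gives a lower bound of 3 + 1 = 4 moves.
The shortest route satisfying every rule uses 6 moves: U → P → L → M → N → R → W.
The no-revisit rule (legs can't share cells) pushes the minimum above the 4-move bound; an exhaustive check rules out every length from 4 to 5, leaving 6 as the minimum.

6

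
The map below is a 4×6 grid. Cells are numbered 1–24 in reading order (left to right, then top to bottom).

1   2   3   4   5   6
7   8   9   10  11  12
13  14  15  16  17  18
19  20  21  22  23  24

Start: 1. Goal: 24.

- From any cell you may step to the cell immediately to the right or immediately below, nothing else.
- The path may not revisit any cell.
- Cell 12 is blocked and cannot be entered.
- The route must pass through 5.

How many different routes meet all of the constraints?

2

A right/down-only route from 1 to 24 makes exactly 3 down-moves and 5 right-moves in some order.
With no other constraints that would be C(8,3) = 56 routes.
Split at 5 and multiply the segment counts (each segment already excludes blocked cells): 1→5: 1; 5→24: 2; product = 2.
That gives 2 routes.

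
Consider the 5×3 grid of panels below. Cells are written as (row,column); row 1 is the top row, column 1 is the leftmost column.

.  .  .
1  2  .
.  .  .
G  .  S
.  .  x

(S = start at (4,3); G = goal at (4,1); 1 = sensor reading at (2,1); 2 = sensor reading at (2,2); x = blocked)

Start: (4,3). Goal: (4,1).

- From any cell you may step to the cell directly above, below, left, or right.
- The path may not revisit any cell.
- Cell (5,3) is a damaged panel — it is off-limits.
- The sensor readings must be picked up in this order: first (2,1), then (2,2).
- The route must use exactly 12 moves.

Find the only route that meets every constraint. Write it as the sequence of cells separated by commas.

The waypoints must appear in the order (2,1), (2,2), with no cell reused.
Route from (4,3): 3× up (reaching (1,3)), 2× left (reaching (1,1)), down to (2,1), right to (2,2), 3× down (reaching (5,2)), left to (5,1), up to (4,1) — 12 moves in all.
Check: order respected (1 at step 6, 2 at step 7); 12 moves as required.

(4,3), (3,3), (2,3), (1,3), (1,2), (1,1), (2,1), (2,2), (3,2), (4,2), (5,2), (5,1), (4,1)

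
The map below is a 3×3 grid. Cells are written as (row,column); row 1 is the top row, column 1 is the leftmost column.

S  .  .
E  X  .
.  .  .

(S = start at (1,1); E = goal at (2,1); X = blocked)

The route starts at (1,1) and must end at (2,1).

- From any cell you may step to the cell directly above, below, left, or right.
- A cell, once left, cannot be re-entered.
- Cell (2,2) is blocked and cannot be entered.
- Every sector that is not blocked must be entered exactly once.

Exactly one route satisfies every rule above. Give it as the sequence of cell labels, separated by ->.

Need to visit all 8 open cells exactly once, starting at (1,1) and ending at (2,1).
Cell (1,3) has only two open neighbours ((2,3) and (1,2)), so the path must pass straight through it: one of those is the cell it's entered from and the other is where it exits.
Route from (1,1): right 2 to (1,3), down 2 to (3,3), left 2 to (3,1), up 1 to (2,1) — 7 moves in all.
Check: all 8 open cells covered.

(1,1) -> (1,2) -> (1,3) -> (2,3) -> (3,3) -> (3,2) -> (3,1) -> (2,1)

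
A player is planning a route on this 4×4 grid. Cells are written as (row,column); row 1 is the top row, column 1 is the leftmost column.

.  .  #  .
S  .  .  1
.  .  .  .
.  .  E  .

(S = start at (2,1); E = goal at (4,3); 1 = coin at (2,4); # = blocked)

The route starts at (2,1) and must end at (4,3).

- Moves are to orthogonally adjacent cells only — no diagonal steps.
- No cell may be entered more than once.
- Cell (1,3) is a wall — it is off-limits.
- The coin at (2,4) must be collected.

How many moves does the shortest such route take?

Any route passes through (2,4) somewhere between (2,1) and (4,3). Summing Manhattan distances along the two legs ((2,1) → (2,4) → (4,3)) gives a lower bound of 3 + 3 = 6 moves.
A route of 6 moves achieves this: (2,1) → (2,2) → (2,3) → (2,4) → (3,4) → (4,4) → (4,3).
Since 6 matches the lower bound, it is optimal.

6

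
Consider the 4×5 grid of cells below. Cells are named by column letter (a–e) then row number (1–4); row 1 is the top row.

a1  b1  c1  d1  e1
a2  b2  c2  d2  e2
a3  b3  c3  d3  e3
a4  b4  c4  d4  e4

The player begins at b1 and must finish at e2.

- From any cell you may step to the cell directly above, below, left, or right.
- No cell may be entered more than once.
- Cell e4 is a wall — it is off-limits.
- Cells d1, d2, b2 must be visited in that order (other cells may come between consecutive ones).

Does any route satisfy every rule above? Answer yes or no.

One route that works: b1 → c1 → d1 → d2 → c2 → b2 → b3 → c3 → d3 → e3 → e2.

yes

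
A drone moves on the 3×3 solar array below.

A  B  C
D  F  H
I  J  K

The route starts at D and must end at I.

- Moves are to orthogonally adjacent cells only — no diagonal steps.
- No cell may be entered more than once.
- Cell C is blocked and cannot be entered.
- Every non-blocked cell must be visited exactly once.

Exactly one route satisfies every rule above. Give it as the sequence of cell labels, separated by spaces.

D A B F H K J I

Need to visit all 8 open cells exactly once, starting at D and ending at I.
Cell B has only two open neighbours (F and A), so the path must pass straight through it: one of those is the cell it's entered from and the other is where it exits.
Route from D: up 1 to A, right 1 to B, down 1 to F, right 1 to H, down 1 to K, left 2 to I — 7 moves in all.
Check: all 8 open cells covered.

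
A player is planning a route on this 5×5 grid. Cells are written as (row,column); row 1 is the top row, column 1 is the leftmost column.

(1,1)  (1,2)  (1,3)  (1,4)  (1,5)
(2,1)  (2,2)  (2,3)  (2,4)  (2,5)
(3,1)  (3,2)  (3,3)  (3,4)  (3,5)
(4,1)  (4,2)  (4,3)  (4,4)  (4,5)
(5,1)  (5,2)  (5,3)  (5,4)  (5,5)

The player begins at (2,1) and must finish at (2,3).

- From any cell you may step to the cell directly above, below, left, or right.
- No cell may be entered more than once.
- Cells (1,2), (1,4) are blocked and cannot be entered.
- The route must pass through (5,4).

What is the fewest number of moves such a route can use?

Any route passes through (5,4) somewhere between (2,1) and (2,3). Summing Manhattan distances along the two legs ((2,1) → (5,4) → (2,3)) gives a lower bound of 6 + 4 = 10 moves.
A route of 10 moves achieves this: (2,1) → (3,1) → (4,1) → (5,1) → (5,2) → (5,3) → (5,4) → (4,4) → (3,4) → (2,4) → (2,3).
Since 10 matches the lower bound, it is optimal.

10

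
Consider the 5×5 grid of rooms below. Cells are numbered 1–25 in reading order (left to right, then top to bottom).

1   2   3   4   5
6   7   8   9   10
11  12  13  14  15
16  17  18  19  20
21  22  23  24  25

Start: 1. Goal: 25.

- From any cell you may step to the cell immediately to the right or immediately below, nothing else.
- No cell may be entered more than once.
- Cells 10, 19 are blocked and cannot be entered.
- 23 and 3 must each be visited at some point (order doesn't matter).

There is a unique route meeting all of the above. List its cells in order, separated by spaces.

Moves only go right or down, so the column and row indices never decrease.
Route from 1: right 2 to 3, down 4 to 23, right 2 to 25 — 8 moves in all.
Check: all required cells visited.

1 2 3 8 13 18 23 24 25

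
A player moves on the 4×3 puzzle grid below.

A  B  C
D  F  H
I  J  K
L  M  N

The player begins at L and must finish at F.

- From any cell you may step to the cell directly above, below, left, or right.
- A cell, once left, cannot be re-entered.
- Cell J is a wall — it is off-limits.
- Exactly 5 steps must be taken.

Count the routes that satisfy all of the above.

Need simple routes of exactly 5 moves from L to F (Manhattan distance 3, so 1 moves are spent on a detour and 1 undoing it).
Enumerating: L I D A B F | L M N K H F.
That gives 2 routes.

2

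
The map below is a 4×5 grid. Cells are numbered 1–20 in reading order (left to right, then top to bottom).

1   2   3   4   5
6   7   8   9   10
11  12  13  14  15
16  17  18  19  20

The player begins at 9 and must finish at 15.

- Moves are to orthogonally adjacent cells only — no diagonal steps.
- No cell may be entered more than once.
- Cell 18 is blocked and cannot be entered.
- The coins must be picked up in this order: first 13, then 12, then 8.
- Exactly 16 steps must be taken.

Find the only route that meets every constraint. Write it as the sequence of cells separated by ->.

The waypoints must appear in the order 13, 12, 8, with no cell reused.
Route from 9: down to 14, 2× left (reaching 12), down to 17, left to 16, 3× up (reaching 1), right to 2, down to 7, right to 8, up to 3, 2× right (reaching 5), 2× down (reaching 15) — 16 moves in all.
Check: order respected (13 at step 2, 12 at step 3, 8 at step 11); 16 moves as required.

9 -> 14 -> 13 -> 12 -> 17 -> 16 -> 11 -> 6 -> 1 -> 2 -> 7 -> 8 -> 3 -> 4 -> 5 -> 10 -> 15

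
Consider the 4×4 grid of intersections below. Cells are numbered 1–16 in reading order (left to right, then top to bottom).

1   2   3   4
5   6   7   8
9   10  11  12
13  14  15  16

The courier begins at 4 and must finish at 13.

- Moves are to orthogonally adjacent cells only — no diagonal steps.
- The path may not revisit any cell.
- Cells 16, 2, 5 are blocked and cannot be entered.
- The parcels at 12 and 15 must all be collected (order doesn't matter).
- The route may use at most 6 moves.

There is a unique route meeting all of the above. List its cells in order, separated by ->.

Any route must reach 12 and 15 and still end at 13 within 6 moves, so the order of the required stops is forced.
Route from 4: down 2 to 12, left 1 to 11, down 1 to 15, left 2 to 13 — 6 moves in all.
Check: all required cells visited; 6 ≤ 6 moves.

4 -> 8 -> 12 -> 11 -> 15 -> 14 -> 13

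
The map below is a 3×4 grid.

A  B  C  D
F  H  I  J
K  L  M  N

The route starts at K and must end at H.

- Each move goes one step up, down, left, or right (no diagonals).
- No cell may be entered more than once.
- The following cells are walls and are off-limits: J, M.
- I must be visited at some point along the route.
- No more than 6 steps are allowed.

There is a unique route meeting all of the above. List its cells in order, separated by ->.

The budget equals the shortest possible length, so every move has to be on a shortest route through the required cells.
Route from K: up 2 to A, right 2 to C, down 1 to I, left 1 to H — 6 moves in all.
Check: all required cells visited; 6 ≤ 6 moves.

K -> F -> A -> B -> C -> I -> H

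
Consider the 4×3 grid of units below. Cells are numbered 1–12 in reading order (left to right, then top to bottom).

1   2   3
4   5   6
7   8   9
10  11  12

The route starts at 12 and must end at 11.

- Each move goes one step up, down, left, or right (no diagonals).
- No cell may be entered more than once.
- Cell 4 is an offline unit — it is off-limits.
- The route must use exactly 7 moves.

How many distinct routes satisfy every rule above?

2

Need simple routes of exactly 7 moves from 12 to 11 (Manhattan distance 1, so 3 moves are spent on a detour and 3 undoing it).
Enumerating: 12 9 6 3 2 5 8 11 | 12 9 6 5 8 7 10 11.
That gives 2 routes.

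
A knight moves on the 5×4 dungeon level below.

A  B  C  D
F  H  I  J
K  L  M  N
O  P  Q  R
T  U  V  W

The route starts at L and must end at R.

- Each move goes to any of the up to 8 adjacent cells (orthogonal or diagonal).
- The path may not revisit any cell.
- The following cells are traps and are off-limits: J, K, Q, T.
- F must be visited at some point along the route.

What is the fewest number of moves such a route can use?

4

Any route passes through F somewhere between L and R. Summing Chebyshev distances along the two legs (L → F → R) gives a lower bound of 1 + 3 = 4 moves.
A route of 4 moves achieves this: L → F → H → M → R.
Since 4 matches the lower bound, it is optimal.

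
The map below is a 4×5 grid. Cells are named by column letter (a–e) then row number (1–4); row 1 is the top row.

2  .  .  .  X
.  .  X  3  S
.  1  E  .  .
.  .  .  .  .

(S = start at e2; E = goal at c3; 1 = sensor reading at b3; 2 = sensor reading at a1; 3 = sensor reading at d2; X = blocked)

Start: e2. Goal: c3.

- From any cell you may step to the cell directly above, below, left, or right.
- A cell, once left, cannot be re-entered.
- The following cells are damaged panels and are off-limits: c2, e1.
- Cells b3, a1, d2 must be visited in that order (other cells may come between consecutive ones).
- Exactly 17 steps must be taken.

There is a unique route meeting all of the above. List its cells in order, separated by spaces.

e2 e3 e4 d4 c4 b4 a4 a3 b3 b2 a2 a1 b1 c1 d1 d2 d3 c3

The waypoints must appear in the order b3, a1, d2, with no cell reused.
Route from e2: 2× down (reaching e4), 4× left (reaching a4), up to a3, right to b3, up to b2, left to a2, up to a1, 3× right (reaching d1), 2× down (reaching d3), left to c3 — 17 moves in all.
Check: order respected (1 at step 8, 2 at step 11, 3 at step 15); 17 moves as required.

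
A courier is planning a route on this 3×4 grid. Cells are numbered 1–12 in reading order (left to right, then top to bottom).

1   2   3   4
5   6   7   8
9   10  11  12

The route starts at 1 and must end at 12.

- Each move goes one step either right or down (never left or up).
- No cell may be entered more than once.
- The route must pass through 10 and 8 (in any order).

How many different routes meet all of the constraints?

0

A right/down-only route from 1 to 12 makes exactly 2 down-moves and 3 right-moves in some order.
With no other constraints that would be C(5,2) = 10 routes.
10 is below but to the left of 8: going 8 → 10 would need a leftward move and 10 → 8 an upward move, so no right/down-only route can visit both required cells.
No route satisfies every constraint, so the count is 0.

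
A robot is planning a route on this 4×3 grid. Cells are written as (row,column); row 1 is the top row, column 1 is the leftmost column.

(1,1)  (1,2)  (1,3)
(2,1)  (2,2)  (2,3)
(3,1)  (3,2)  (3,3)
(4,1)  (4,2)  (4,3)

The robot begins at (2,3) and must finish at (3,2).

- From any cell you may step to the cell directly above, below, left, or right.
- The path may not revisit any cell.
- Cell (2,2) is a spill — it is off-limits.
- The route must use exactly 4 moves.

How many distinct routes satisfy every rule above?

1

Need simple routes of exactly 4 moves from (2,3) to (3,2) (Manhattan distance 2, so 1 moves are spent on a detour and 1 undoing it).
Enumerating: (2,3) (3,3) (4,3) (4,2) (3,2).
That gives 1 route.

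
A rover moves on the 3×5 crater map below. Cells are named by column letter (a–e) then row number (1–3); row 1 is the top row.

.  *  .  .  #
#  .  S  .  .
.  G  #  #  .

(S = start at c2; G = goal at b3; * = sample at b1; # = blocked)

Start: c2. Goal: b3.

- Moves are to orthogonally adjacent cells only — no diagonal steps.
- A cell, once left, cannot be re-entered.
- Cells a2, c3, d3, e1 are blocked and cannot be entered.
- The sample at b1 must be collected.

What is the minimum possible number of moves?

4

Any route passes through b1 somewhere between c2 and b3. Summing Manhattan distances along the two legs (c2 → b1 → b3) gives a lower bound of 2 + 2 = 4 moves.
A route of 4 moves achieves this: c2 → c1 → b1 → b2 → b3.
Since 4 matches the lower bound, it is optimal.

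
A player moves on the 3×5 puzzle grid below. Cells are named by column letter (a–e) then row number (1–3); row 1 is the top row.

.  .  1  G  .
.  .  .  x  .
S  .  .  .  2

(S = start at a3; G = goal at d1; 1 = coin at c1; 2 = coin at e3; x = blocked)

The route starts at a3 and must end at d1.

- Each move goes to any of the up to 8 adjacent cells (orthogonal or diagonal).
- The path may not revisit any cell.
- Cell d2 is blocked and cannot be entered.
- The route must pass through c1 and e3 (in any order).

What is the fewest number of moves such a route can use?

Any route passes through c1 and e3 in some order between a3 and d1. Summing Chebyshev distances along each leg and taking the cheapest ordering (a3 → c1 → e3 → d1) gives a lower bound of 2 + 2 + 2 = 6 moves.
That bound ignores the blocked cells. Measuring each leg by the fewest moves that actually steer around them (a3→c1: 2; c1→e3: 3; e3→d1: 2) raises the lower bound to 7.
A route of 7 moves exists: a3 → b2 → c1 → c2 → d3 → e3 → e2 → d1.
Since 7 matches that lower bound, it is optimal.

7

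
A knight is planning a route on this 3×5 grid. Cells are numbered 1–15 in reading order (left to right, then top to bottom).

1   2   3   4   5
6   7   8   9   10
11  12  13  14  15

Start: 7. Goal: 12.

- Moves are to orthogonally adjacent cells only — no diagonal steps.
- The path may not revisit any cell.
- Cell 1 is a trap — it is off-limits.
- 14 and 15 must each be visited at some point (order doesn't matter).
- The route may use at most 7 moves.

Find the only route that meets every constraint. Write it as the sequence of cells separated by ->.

7 -> 8 -> 9 -> 10 -> 15 -> 14 -> 13 -> 12

Any route must reach 14 and 15 and still end at 12 within 7 moves, so the order of the required stops is forced.
Route from 7: right 3 to 10, down 1 to 15, left 3 to 12 — 7 moves in all.
Check: all required cells visited; 7 ≤ 7 moves.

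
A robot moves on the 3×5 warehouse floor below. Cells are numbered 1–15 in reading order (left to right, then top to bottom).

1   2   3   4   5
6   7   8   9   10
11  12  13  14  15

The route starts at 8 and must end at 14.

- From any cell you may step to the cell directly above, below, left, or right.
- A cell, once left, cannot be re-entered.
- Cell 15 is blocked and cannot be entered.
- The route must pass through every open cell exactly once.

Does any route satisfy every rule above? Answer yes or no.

no

Colour the cells like a checkerboard: each orthogonal step flips colour, so a Hamiltonian route alternates colours. Here there are 7 cells of one colour and 7 of the other, with start on the same colour as the goal — the counts and endpoints can't be arranged into an alternating sequence of length 14, so no Hamiltonian route exists.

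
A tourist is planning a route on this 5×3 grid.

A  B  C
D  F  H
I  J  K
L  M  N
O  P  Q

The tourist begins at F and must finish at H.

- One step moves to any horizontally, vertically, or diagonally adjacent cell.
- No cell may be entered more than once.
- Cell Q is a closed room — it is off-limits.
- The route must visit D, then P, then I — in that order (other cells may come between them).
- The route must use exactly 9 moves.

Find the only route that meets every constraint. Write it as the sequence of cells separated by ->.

The waypoints must appear in the order D, P, I, with no cell reused.
Route from F: left 1 to D, down-right 2 to N, down-left 1 to P, up-left 1 to L, up 1 to I, down-right 1 to M, up-right 1 to K, up 1 to H — 9 moves in all.
Check: order respected (D at step 1, P at step 4, I at step 6); 9 moves as required.

F -> D -> J -> N -> P -> L -> I -> M -> K -> H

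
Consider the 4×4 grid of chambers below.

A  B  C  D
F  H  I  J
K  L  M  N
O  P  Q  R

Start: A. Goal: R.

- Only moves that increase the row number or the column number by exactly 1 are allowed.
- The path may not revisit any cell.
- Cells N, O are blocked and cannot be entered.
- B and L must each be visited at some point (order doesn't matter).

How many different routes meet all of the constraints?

A right/down-only route from A to R makes exactly 3 down-moves and 3 right-moves in some order.
With no other constraints that would be C(6,3) = 20 routes.
A monotone route can only reach the required cells in the order B, L, so split there and multiply the segment counts (each segment already excludes blocked cells): A→B: 1; B→L: 1; L→R: 2; product = 2.
That gives 2 routes.

2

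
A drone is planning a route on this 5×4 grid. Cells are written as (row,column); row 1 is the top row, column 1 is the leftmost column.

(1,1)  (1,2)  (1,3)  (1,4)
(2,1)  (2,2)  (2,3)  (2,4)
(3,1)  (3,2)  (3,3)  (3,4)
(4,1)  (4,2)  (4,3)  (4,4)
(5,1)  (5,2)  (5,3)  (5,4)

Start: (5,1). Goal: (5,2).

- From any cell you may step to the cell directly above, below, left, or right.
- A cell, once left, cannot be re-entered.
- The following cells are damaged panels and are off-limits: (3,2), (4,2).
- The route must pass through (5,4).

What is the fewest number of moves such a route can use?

11

Any route passes through (5,4) somewhere between (5,1) and (5,2). Summing Manhattan distances along the two legs ((5,1) → (5,4) → (5,2)) gives a lower bound of 3 + 2 = 5 moves.
The shortest route satisfying every rule uses 11 moves: (5,1) → (4,1) → (3,1) → (2,1) → (2,2) → (2,3) → (3,3) → (4,3) → (4,4) → (5,4) → (5,3) → (5,2).
The no-revisit rule (legs can't share cells) pushes the minimum above the 5-move bound; an exhaustive check rules out every length from 5 to 10 (on a 4-connected grid the length of any start-to-goal walk has the same parity as the Manhattan bound, so only lengths 5, 7, 9, … need checking), leaving 11 as the minimum.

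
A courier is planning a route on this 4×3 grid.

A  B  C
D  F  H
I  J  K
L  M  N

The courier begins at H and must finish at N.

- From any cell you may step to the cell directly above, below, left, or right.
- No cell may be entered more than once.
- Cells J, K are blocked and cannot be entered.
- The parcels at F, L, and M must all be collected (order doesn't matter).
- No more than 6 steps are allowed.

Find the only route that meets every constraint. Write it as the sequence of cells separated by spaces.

H F D I L M N

The budget equals the shortest possible length, so every move has to be on a shortest route through the required cells.
Route from H: left 2 to D, down 2 to L, right 2 to N — 6 moves in all.
Check: all required cells visited; 6 ≤ 6 moves.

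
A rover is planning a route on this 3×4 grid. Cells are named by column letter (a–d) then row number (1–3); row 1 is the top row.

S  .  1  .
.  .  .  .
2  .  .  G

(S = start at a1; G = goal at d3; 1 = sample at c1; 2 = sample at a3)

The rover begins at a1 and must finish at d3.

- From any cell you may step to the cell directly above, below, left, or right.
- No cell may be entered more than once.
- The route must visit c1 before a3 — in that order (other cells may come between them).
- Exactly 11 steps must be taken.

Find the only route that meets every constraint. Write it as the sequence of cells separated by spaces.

a1 b1 c1 d1 d2 c2 b2 a2 a3 b3 c3 d3

The waypoints must appear in the order c1, a3, with no cell reused.
Route from a1: 3× right (reaching d1), down to d2, 3× left (reaching a2), down to a3, 3× right (reaching d3) — 11 moves in all.
Check: order respected (1 at step 2, 2 at step 8); 11 moves as required.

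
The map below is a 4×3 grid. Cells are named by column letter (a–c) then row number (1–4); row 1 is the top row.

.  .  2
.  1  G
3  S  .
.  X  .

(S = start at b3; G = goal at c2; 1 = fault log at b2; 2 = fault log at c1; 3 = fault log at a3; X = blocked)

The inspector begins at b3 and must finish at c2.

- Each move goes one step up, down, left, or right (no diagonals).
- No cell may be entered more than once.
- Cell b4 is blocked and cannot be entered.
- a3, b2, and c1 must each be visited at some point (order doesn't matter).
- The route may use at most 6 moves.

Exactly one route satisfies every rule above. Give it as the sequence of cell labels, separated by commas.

b3, a3, a2, b2, b1, c1, c2

The 6-move cap with required stops at a3, b2, c1 leaves no slack for detours.
Route from b3: left to a3, up to a2, right to b2, up to b1, right to c1, down to c2 — 6 moves in all.
Check: all required cells visited; 6 ≤ 6 moves.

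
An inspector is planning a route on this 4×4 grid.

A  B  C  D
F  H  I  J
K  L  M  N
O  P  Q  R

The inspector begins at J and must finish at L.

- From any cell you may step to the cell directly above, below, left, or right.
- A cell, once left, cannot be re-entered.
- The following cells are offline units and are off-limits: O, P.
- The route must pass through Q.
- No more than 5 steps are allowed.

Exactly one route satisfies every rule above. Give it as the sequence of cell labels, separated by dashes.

J - N - R - Q - M - L

The budget equals the shortest possible length, so every move has to be on a shortest route through the required cells.
Route from J: 2× down (reaching R), left to Q, up to M, left to L — 5 moves in all.
Check: all required cells visited; 5 ≤ 5 moves.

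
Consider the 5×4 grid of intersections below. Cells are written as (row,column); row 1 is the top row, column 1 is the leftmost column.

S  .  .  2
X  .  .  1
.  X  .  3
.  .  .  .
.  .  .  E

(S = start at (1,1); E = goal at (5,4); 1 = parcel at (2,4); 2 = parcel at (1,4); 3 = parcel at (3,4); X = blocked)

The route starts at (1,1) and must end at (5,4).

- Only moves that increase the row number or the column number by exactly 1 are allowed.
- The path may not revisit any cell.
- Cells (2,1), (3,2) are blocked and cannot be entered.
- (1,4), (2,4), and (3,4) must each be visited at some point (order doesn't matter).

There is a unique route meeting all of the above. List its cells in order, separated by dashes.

(1,1) - (1,2) - (1,3) - (1,4) - (2,4) - (3,4) - (4,4) - (5,4)

Moves only go right or down, so the column and row indices never decrease.
Route from (1,1): right 3 to (1,4), down 4 to (5,4) — 7 moves in all.
Check: all required cells visited.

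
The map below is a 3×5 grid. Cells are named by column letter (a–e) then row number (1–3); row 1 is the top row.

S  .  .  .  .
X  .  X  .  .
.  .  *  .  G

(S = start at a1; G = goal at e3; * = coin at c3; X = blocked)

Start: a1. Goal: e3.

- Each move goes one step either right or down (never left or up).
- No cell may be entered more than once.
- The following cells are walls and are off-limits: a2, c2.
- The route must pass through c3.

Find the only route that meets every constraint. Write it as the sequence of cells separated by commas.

Moves only go right or down, so the column and row indices never decrease.
Route from a1: right 1 to b1, down 2 to b3, right 3 to e3 — 6 moves in all.
Check: all required cells visited.

a1, b1, b2, b3, c3, d3, e3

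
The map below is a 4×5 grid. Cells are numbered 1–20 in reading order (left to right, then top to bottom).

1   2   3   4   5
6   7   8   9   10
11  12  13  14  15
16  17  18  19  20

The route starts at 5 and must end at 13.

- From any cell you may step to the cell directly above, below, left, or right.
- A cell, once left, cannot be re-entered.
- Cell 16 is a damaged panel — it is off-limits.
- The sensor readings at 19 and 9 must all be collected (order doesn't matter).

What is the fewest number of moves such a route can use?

Any route passes through 19 and 9 in some order between 5 and 13. Summing Manhattan distances along each leg and taking the cheapest ordering (5 → 9 → 19 → 13) gives a lower bound of 2 + 2 + 2 = 6 moves.
A route of 6 moves achieves this: 5 → 10 → 9 → 14 → 19 → 18 → 13.
Since 6 matches the lower bound, it is optimal.

6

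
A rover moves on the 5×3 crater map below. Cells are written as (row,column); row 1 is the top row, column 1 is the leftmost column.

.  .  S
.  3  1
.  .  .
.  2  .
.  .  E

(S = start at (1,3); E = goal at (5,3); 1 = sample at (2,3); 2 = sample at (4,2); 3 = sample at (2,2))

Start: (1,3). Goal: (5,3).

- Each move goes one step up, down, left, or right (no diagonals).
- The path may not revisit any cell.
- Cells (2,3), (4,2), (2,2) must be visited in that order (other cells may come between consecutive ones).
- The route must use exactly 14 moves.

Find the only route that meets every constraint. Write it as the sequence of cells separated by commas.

(1,3), (2,3), (3,3), (4,3), (4,2), (3,2), (2,2), (1,2), (1,1), (2,1), (3,1), (4,1), (5,1), (5,2), (5,3)

The waypoints must appear in the order (2,3), (4,2), (2,2), with no cell reused.
Route from (1,3): 3× down (reaching (4,3)), left to (4,2), 3× up (reaching (1,2)), left to (1,1), 4× down (reaching (5,1)), 2× right (reaching (5,3)) — 14 moves in all.
Check: order respected (1 at step 1, 2 at step 4, 3 at step 6); 14 moves as required.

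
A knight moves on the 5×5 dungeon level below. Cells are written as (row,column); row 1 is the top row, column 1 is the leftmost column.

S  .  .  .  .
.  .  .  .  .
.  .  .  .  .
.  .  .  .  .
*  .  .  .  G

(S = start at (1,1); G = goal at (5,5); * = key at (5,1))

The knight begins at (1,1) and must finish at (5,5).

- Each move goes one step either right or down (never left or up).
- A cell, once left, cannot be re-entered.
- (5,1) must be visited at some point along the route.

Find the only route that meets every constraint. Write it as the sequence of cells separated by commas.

(1,1), (2,1), (3,1), (4,1), (5,1), (5,2), (5,3), (5,4), (5,5)

Moves only go right or down, so the column and row indices never decrease.
Route from (1,1): down 4 to (5,1), right 4 to (5,5) — 8 moves in all.
Check: all required cells visited.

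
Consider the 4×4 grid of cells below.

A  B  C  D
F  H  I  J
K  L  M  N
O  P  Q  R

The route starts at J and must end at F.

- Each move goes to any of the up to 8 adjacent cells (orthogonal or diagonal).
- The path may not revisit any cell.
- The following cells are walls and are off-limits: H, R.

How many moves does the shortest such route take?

3

With diagonal moves allowed, the Chebyshev distance max(|Δrow|,|Δcol|) from J to F is 3, so at least 3 moves are needed.
A route of 3 moves achieves this: J → C → B → F.
Since 3 matches the lower bound, it is optimal.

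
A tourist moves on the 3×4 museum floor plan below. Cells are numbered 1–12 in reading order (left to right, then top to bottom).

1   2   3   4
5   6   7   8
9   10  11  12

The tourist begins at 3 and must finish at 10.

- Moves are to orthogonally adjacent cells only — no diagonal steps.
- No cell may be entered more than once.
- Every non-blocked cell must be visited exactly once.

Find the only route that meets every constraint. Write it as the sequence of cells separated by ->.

Need to visit all 12 open cells exactly once, starting at 3 and ending at 10.
Route from 3: right to 4, 2× down (reaching 12), left to 11, up to 7, left to 6, up to 2, left to 1, 2× down (reaching 9), right to 10 — 11 moves in all.
Check: all 12 open cells covered.

3 -> 4 -> 8 -> 12 -> 11 -> 7 -> 6 -> 2 -> 1 -> 5 -> 9 -> 10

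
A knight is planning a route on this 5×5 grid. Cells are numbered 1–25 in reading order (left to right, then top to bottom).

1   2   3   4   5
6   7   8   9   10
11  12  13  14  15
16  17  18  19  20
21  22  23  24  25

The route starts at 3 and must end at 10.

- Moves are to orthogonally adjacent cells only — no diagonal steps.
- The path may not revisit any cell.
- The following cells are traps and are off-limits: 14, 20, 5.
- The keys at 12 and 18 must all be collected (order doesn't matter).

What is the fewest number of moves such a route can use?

9

Any route passes through 12 and 18 in some order between 3 and 10. Summing Manhattan distances along each leg and taking the cheapest ordering (3 → 12 → 18 → 10) gives a lower bound of 3 + 2 + 4 = 9 moves.
A route of 9 moves achieves this: 3 → 2 → 7 → 12 → 17 → 18 → 13 → 8 → 9 → 10.
Since 9 matches the lower bound, it is optimal.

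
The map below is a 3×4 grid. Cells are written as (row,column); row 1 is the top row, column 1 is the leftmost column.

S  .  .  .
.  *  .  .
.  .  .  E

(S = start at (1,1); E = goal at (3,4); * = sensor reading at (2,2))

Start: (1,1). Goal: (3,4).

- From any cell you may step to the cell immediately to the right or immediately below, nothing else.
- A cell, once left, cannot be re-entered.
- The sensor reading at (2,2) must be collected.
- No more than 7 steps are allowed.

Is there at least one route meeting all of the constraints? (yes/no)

yes

One route that works: (1,1) → (2,1) → (2,2) → (3,2) → (3,3) → (3,4).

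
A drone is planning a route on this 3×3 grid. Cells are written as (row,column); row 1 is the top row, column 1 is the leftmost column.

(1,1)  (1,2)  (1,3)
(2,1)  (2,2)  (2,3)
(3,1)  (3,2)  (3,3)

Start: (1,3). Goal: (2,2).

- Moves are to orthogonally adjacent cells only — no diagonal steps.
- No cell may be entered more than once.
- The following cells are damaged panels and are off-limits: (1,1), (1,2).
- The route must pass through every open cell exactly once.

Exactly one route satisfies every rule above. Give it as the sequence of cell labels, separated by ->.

(1,3) -> (2,3) -> (3,3) -> (3,2) -> (3,1) -> (2,1) -> (2,2)

Need to visit all 7 open cells exactly once, starting at (1,3) and ending at (2,2).
Cell (3,3) has only two open neighbours ((2,3) and (3,2)), so the path must pass straight through it: one of those is the cell it's entered from and the other is where it exits.
Route from (1,3): 2× down (reaching (3,3)), 2× left (reaching (3,1)), up to (2,1), right to (2,2) — 6 moves in all.
Check: all 7 open cells covered.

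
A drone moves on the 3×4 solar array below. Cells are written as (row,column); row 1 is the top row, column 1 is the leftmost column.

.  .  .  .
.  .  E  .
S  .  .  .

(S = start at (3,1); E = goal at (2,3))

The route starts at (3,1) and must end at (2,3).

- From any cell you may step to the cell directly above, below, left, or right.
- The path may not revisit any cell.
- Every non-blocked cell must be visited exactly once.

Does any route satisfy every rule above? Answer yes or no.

yes

One route that works: (3,1) → (2,1) → (1,1) → (1,2) → (2,2) → (3,2) → (3,3) → (3,4) → (2,4) → (1,4) → (1,3) → (2,3).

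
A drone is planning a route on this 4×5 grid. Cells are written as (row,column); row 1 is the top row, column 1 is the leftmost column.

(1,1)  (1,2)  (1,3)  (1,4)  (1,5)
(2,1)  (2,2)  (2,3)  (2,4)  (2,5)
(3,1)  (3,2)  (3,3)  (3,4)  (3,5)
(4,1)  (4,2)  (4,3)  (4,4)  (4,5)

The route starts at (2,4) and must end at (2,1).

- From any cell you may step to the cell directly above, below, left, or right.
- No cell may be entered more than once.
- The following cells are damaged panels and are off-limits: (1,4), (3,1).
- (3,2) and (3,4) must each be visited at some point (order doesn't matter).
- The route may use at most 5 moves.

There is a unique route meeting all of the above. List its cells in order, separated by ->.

(2,4) -> (3,4) -> (3,3) -> (3,2) -> (2,2) -> (2,1)

Any route must reach (3,2) and (3,4) and still end at (2,1) within 5 moves, so the order of the required stops is forced.
Route from (2,4): down 1 to (3,4), left 2 to (3,2), up 1 to (2,2), left 1 to (2,1) — 5 moves in all.
Check: all required cells visited; 5 ≤ 5 moves.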